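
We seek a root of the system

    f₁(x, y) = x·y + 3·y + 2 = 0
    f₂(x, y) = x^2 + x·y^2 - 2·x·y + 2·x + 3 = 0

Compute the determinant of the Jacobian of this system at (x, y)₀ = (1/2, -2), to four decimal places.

J = [[y, x + 3], [2·x + y^2 - 2·y + 2, 2·x·y - 2·x]].
At the point, J = [[-2.0000, 3.5000], [11.0000, -3.0000]].
det J = -32.5000.

-32.5000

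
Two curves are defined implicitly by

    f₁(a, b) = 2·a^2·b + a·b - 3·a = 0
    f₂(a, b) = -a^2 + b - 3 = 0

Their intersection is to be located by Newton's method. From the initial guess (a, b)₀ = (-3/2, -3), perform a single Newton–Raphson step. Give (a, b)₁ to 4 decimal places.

(-8.2500, 25.5000)

At (-3/2, -3): F = (-4.5000, -8.2500).
Jacobian J = [[4·a·b + b - 3, 2·a^2 + a], [-2·a, 1]].
At the point, J = [[12.0000, 3.0000], [3.0000, 1.0000]] (det J = 3.0000).
Solving J·Δ = −F gives Δ = (-6.7500, 28.5000).
Then the next iterate is (a, b)₁ = (-8.2500, 25.5000).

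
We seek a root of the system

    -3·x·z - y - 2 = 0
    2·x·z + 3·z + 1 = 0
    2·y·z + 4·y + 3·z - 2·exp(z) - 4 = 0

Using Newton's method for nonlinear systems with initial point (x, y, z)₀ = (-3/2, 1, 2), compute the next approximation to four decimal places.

(-1.7500, -0.9768, -0.1059)

At (-3/2, 1, 2): F = (6.0000, 1.0000, -4.778112).
Jacobian J = [[-3·z, -1, -3·x], [2·z, 0, 2·x + 3], [0, 2·z + 4, 2·y - 2·exp(z) + 3]].
At the point, J = [[-6.0000, -1.0000, 4.5000], [4.0000, 0.0000, 0.0000], [0.0000, 8.0000, -9.778112]] (det J = 104.887551).
Solving J·Δ = −F gives Δ = (-0.2500, -1.9768, -2.1059).
Then the next iterate is (x, y, z)₁ = (-1.7500, -0.9768, -0.1059).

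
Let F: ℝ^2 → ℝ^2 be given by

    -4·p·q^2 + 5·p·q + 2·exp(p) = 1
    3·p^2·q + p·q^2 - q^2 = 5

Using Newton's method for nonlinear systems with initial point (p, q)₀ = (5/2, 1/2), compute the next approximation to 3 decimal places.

(1.435, 0.673)

At (5/2, 1/2): F = (27.11499, 4.750).
Jacobian J = [[-4·q^2 + 5·q + 2·exp(p), -8·p·q + 5·p], [6·p·q + q^2, 3·p^2 + 2·p·q - 2·q]].
At the point, J = [[25.86499, 2.500], [7.750, 20.250]] (det J = 504.39101).
Solving J·Δ = −F gives Δ = (-1.065, 0.173).
Then the next iterate is (p, q)₁ = (1.435, 0.673).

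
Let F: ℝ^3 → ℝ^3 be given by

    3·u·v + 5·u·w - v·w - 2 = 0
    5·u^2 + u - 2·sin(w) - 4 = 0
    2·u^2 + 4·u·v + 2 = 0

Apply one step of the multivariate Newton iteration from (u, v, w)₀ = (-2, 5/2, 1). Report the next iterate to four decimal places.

(-1.2920, 1.4270, -0.0511)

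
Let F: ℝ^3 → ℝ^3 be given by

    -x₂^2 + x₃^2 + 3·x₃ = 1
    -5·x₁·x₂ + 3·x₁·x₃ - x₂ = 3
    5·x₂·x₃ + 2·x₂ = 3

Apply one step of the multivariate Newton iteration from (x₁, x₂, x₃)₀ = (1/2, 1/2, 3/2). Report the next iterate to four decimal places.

(2.5263, 0.5546, 0.5924)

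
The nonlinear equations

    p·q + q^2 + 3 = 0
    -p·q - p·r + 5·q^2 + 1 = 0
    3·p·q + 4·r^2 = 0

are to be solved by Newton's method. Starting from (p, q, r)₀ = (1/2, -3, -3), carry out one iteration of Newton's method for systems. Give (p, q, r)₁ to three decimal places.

(0.935, -1.328, -1.746)

At (1/2, -3, -3): F = (10.500, 49.000, 31.500).
Jacobian J = [[q, p + 2·q, 0], [-q - r, -p + 10·q, -p], [3·q, 3·p, 8·r]].
At the point, J = [[-3.000, -5.500, 0.000], [6.000, -30.500, -0.500], [-9.000, 1.500, -24.000]] (det J = -3015.000).
Solving J·Δ = −F gives Δ = (0.435, 1.672, 1.254).
Then the next iterate is (p, q, r)₁ = (0.935, -1.328, -1.746).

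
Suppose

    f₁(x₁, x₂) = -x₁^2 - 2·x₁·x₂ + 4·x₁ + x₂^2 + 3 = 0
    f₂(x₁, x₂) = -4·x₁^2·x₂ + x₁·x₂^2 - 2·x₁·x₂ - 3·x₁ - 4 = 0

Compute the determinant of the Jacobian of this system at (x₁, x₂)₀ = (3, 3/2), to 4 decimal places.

45.7500

J = [[-2·x₁ - 2·x₂ + 4, -2·x₁ + 2·x₂], [-8·x₁·x₂ + x₂^2 - 2·x₂ - 3, -4·x₁^2 + 2·x₁·x₂ - 2·x₁]].
At the point, J = [[-5.0000, -3.0000], [-39.7500, -33.0000]].
det J = 45.7500.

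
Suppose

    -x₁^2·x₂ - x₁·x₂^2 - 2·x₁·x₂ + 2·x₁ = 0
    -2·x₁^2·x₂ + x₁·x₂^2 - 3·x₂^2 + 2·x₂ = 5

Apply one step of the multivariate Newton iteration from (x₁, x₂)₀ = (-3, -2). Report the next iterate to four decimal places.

At (-3, -2): F = (12.0000, 3.0000).
Jacobian J = [[-2·x₁·x₂ - x₂^2 - 2·x₂ + 2, -x₁^2 - 2·x₁·x₂ - 2·x₁], [-4·x₁·x₂ + x₂^2, -2·x₁^2 + 2·x₁·x₂ - 6·x₂ + 2]].
At the point, J = [[-10.0000, -15.0000], [-20.0000, 8.0000]] (det J = -380.0000).
Solving J·Δ = −F gives Δ = (0.3711, 0.5526).
Then the next iterate is (x₁, x₂)₁ = (-2.6289, -1.4474).

(-2.6289, -1.4474)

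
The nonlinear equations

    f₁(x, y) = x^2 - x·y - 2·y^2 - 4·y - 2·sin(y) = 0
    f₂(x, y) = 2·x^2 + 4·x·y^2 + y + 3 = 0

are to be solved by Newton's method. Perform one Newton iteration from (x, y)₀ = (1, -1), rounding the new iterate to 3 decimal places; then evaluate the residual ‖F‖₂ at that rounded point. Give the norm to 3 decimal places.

At (1, -1): F = (5.68294, 8.000).
Jacobian J = [[2·x - y, -x - 4·y - 2·cos(y) - 4], [4·x + 4·y^2, 8·x·y + 1]].
At the point, J = [[3.000, -2.08060], [8.000, -7.000]] (det J = -4.35516).
Solving J·Δ = −F gives Δ = (-5.312, -4.928).
Then the next iterate is (x, y)₁ = (-4.312, -5.928).
Re-evaluating at (-4.312, -5.928): F = (-54.23409, -571.85645), so ‖F‖₂ = 574.422.

574.422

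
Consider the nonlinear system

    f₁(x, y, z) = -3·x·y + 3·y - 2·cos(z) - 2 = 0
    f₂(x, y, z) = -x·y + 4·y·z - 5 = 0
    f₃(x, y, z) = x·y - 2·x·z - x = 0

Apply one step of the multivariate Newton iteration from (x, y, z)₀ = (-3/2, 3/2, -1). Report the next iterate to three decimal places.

At (-3/2, 3/2, -1): F = (8.16940, -8.750, -3.750).
Jacobian J = [[-3·y, -3·x + 3, 2·sin(z)], [-y, -x + 4·z, 4·y], [y - 2·z - 1, x, -2·x]].
At the point, J = [[-4.500, 7.500, -1.68294], [-1.500, -2.500, 6.000], [2.500, -1.500, 3.000]] (det J = 125.19499).
Solving J·Δ = −F gives Δ = (-0.272, -1.038, 0.958).
Then the next iterate is (x, y, z)₁ = (-1.772, 0.462, -0.042).

(-1.772, 0.462, -0.042)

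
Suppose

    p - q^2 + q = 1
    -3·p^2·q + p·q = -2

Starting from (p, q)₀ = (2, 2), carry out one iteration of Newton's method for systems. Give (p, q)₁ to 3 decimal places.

(1.421, 1.474)

At (2, 2): F = (-1.000, -18.000).
Jacobian J = [[1, -2·q + 1], [-6·p·q + q, -3·p^2 + p]].
At the point, J = [[1.000, -3.000], [-22.000, -10.000]] (det J = -76.000).
Solving J·Δ = −F gives Δ = (-0.579, -0.526).
Then the next iterate is (p, q)₁ = (1.421, 1.474).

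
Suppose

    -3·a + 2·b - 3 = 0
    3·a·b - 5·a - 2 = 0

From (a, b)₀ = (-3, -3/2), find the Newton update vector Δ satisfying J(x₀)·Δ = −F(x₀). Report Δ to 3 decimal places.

(1.739, 1.109)

At (-3, -3/2): F = (3.000, 26.500).
Jacobian J = [[-3, 2], [3·b - 5, 3·a]].
At the point, J = [[-3.000, 2.000], [-9.500, -9.000]] (det J = 46.000).
Solving J·Δ = −F gives Δ = (1.739, 1.109).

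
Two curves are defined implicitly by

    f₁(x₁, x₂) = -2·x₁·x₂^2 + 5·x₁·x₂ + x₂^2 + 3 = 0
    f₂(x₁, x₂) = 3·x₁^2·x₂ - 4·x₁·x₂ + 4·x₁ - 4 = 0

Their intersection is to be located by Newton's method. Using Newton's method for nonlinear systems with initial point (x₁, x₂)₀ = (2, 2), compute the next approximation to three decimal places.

At (2, 2): F = (11.000, 12.000).
Jacobian J = [[-2·x₂^2 + 5·x₂, -4·x₁·x₂ + 5·x₁ + 2·x₂], [6·x₁·x₂ - 4·x₂ + 4, 3·x₁^2 - 4·x₁]].
At the point, J = [[2.000, -2.000], [20.000, 4.000]] (det J = 48.000).
Solving J·Δ = −F gives Δ = (-1.417, 4.083).
Then the next iterate is (x₁, x₂)₁ = (0.583, 6.083).

(0.583, 6.083)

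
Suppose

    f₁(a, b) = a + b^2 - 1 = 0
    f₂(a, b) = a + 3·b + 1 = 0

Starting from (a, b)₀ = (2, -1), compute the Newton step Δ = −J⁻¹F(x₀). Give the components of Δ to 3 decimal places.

At (2, -1): F = (2.000, 0.000).
Jacobian J = [[1, 2·b], [1, 3]].
At the point, J = [[1.000, -2.000], [1.000, 3.000]] (det J = 5.000).
Solving J·Δ = −F gives Δ = (-1.200, 0.400).

(-1.200, 0.400)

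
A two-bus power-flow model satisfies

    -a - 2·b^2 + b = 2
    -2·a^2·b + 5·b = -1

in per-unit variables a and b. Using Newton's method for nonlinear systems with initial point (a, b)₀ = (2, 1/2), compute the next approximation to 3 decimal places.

At (2, 1/2): F = (-4.000, -0.500).
Jacobian J = [[-1, -4·b + 1], [-4·a·b, -2·a^2 + 5]].
At the point, J = [[-1.000, -1.000], [-4.000, -3.000]] (det J = -1.000).
Solving J·Δ = −F gives Δ = (11.500, -15.500).
Then the next iterate is (a, b)₁ = (13.500, -15.000).

(13.500, -15.000)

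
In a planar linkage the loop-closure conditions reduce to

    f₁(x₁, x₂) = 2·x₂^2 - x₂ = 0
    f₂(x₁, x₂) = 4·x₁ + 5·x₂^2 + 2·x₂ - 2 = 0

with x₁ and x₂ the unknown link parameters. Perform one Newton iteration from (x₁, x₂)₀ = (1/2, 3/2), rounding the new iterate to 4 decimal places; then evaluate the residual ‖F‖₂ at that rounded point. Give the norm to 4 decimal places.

At (1/2, 3/2): F = (3.0000, 14.2500).
Jacobian J = [[0, 4·x₂ - 1], [4, 10·x₂ + 2]].
At the point, J = [[0.0000, 5.0000], [4.0000, 17.0000]] (det J = -20.0000).
Solving J·Δ = −F gives Δ = (-1.0125, -0.6000).
Then the next iterate is (x₁, x₂)₁ = (-0.5125, 0.9000).
Re-evaluating at (-0.5125, 0.9000): F = (0.7200, 1.8000), so ‖F‖₂ = 1.9387.

1.9387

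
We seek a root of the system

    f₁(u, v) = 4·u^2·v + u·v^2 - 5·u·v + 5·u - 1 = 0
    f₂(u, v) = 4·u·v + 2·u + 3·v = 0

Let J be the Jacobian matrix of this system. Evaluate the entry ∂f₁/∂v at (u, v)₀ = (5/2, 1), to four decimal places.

17.5000

∂f₁/∂v = 4·u^2 + 2·u·v - 5·u.
At (5/2, 1) this is 17.5000.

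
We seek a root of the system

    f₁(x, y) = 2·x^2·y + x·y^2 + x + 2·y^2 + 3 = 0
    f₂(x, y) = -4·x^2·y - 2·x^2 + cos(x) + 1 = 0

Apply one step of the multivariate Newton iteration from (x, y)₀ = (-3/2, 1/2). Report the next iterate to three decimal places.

At (-3/2, 1/2): F = (3.875, -7.92926).
Jacobian J = [[4·x·y + y^2 + 1, 2·x^2 + 2·x·y + 4·y], [-8·x·y - 4·x - sin(x), -4·x^2]].
At the point, J = [[-1.750, 5.000], [12.99749, -9.000]] (det J = -49.23747).
Solving J·Δ = −F gives Δ = (0.097, -0.741).
Then the next iterate is (x, y)₁ = (-1.403, -0.241).

(-1.403, -0.241)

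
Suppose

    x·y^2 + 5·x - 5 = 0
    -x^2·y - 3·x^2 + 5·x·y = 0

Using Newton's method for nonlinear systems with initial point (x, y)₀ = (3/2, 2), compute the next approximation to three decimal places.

At (3/2, 2): F = (8.500, 3.750).
Jacobian J = [[y^2 + 5, 2·x·y], [-2·x·y - 6·x + 5·y, -x^2 + 5·x]].
At the point, J = [[9.000, 6.000], [-5.000, 5.250]] (det J = 77.250).
Solving J·Δ = −F gives Δ = (-0.286, -0.987).
Then the next iterate is (x, y)₁ = (1.214, 1.013).

(1.214, 1.013)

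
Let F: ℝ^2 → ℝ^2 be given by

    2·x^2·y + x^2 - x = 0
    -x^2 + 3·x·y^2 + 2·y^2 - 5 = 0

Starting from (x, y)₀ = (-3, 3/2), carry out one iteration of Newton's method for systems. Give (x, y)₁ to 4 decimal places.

At (-3, 3/2): F = (39.0000, -29.7500).
Jacobian J = [[4·x·y + 2·x - 1, 2·x^2], [-2·x + 3·y^2, 6·x·y + 4·y]].
At the point, J = [[-25.0000, 18.0000], [12.7500, -21.0000]] (det J = 295.5000).
Solving J·Δ = −F gives Δ = (0.9594, -0.8342).
Then the next iterate is (x, y)₁ = (-2.0406, 0.6658).

(-2.0406, 0.6658)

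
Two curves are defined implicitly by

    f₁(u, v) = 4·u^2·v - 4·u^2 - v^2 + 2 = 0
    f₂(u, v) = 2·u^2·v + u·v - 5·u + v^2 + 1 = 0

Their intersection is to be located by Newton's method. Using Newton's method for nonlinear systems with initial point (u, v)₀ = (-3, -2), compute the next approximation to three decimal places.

At (-3, -2): F = (-110.000, -10.000).
Jacobian J = [[8·u·v - 8·u, 4·u^2 - 2·v], [4·u·v + v - 5, 2·u^2 + u + 2·v]].
At the point, J = [[72.000, 40.000], [17.000, 11.000]] (det J = 112.000).
Solving J·Δ = −F gives Δ = (7.232, -10.268).
Then the next iterate is (u, v)₁ = (4.232, -12.268).

(4.232, -12.268)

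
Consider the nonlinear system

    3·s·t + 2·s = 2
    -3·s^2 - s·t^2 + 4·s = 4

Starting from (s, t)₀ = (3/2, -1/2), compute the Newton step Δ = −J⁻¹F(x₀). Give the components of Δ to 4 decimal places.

(-0.8692, 0.3744)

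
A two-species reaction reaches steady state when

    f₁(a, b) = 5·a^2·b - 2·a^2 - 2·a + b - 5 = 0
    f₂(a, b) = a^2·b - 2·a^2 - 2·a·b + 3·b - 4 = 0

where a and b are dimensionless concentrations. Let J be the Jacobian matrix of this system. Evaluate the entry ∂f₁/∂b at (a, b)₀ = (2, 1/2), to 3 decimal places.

∂f₁/∂b = 5·a^2 + 1.
At (2, 1/2) this is 21.000.

21.000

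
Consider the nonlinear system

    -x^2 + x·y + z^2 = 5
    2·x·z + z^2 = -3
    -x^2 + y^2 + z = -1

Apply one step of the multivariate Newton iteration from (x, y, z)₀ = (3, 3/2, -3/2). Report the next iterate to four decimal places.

At (3, 3/2, -3/2): F = (-7.2500, -3.7500, -7.2500).
Jacobian J = [[-2·x + y, x, 2·z], [2·z, 0, 2·x + 2·z], [-2·x, 2·y, 1]].
At the point, J = [[-4.5000, 3.0000, -3.0000], [-3.0000, 0.0000, 3.0000], [-6.0000, 3.0000, 1.0000]] (det J = 22.5000).
Solving J·Δ = −F gives Δ = (-2.0000, -1.3333, -0.7500).
Then the next iterate is (x, y, z)₁ = (1.0000, 0.1667, -2.2500).

(1.0000, 0.1667, -2.2500)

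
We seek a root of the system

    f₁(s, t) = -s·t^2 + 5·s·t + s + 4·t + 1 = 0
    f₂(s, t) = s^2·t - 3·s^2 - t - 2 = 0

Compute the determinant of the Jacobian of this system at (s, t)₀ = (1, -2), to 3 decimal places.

130.000

J = [[-t^2 + 5·t + 1, -2·s·t + 5·s + 4], [2·s·t - 6·s, s^2 - 1]].
At the point, J = [[-13.000, 13.000], [-10.000, 0.000]].
det J = 130.000.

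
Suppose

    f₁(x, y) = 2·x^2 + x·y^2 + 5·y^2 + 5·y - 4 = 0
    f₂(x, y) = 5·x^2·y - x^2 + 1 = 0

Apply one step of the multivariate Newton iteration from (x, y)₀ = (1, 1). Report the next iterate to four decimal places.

At (1, 1): F = (9.0000, 5.0000).
Jacobian J = [[4·x + y^2, 2·x·y + 10·y + 5], [10·x·y - 2·x, 5·x^2]].
At the point, J = [[5.0000, 17.0000], [8.0000, 5.0000]] (det J = -111.0000).
Solving J·Δ = −F gives Δ = (-0.3604, -0.4234).
Then the next iterate is (x, y)₁ = (0.6396, 0.5766).

(0.6396, 0.5766)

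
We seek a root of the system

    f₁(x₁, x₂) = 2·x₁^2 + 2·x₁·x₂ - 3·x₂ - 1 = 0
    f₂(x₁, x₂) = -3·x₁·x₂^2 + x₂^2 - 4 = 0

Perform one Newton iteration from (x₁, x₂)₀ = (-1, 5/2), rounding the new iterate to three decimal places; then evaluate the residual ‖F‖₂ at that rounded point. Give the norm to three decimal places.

15.182

At (-1, 5/2): F = (-11.500, 21.000).
Jacobian J = [[4·x₁ + 2·x₂, 2·x₁ - 3], [-3·x₂^2, -6·x₁·x₂ + 2·x₂]].
At the point, J = [[1.000, -5.000], [-18.750, 20.000]] (det J = -73.750).
Solving J·Δ = −F gives Δ = (-1.695, -2.639).
Then the next iterate is (x₁, x₂)₁ = (-2.695, -0.139).
Re-evaluating at (-2.695, -0.139): F = (14.69226, -3.82447), so ‖F‖₂ = 15.182.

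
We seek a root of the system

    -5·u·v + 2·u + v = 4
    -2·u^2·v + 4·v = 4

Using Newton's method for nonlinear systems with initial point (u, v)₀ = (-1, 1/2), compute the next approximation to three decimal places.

(-0.077, 1.077)

At (-1, 1/2): F = (-3.000, -3.000).
Jacobian J = [[-5·v + 2, -5·u + 1], [-4·u·v, -2·u^2 + 4]].
At the point, J = [[-0.500, 6.000], [2.000, 2.000]] (det J = -13.000).
Solving J·Δ = −F gives Δ = (0.923, 0.577).
Then the next iterate is (u, v)₁ = (-0.077, 1.077).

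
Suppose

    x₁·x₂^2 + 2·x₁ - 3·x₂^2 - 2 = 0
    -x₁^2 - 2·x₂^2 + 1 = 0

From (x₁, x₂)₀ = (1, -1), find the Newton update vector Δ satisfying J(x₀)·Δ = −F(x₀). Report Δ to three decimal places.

(0.000, 0.500)

At (1, -1): F = (-2.000, -2.000).
Jacobian J = [[x₂^2 + 2, 2·x₁·x₂ - 6·x₂], [-2·x₁, -4·x₂]].
At the point, J = [[3.000, 4.000], [-2.000, 4.000]] (det J = 20.000).
Solving J·Δ = −F gives Δ = (0.000, 0.500).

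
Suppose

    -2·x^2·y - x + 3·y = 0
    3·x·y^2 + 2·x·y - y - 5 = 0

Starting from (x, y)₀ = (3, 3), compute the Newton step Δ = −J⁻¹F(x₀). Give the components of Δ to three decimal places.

(-0.869, -1.056)

At (3, 3): F = (-48.000, 91.000).
Jacobian J = [[-4·x·y - 1, -2·x^2 + 3], [3·y^2 + 2·y, 6·x·y + 2·x - 1]].
At the point, J = [[-37.000, -15.000], [33.000, 59.000]] (det J = -1688.000).
Solving J·Δ = −F gives Δ = (-0.869, -1.056).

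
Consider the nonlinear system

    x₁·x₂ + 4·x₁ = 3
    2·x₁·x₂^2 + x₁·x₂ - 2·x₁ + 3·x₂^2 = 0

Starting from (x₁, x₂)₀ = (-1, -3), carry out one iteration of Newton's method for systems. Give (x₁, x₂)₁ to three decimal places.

At (-1, -3): F = (-4.000, 14.000).
Jacobian J = [[x₂ + 4, x₁], [2·x₂^2 + x₂ - 2, 4·x₁·x₂ + x₁ + 6·x₂]].
At the point, J = [[1.000, -1.000], [13.000, -7.000]] (det J = 6.000).
Solving J·Δ = −F gives Δ = (-7.000, -11.000).
Then the next iterate is (x₁, x₂)₁ = (-8.000, -14.000).

(-8.000, -14.000)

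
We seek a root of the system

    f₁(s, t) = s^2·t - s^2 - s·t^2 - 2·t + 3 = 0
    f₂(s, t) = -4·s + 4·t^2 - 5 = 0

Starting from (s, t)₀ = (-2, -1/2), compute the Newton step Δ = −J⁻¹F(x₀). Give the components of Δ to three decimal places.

At (-2, -1/2): F = (-1.500, 4.000).
Jacobian J = [[2·s·t - 2·s - t^2, s^2 - 2·s·t - 2], [-4, 8·t]].
At the point, J = [[5.750, 0.000], [-4.000, -4.000]] (det J = -23.000).
Solving J·Δ = −F gives Δ = (0.261, 0.739).

(0.261, 0.739)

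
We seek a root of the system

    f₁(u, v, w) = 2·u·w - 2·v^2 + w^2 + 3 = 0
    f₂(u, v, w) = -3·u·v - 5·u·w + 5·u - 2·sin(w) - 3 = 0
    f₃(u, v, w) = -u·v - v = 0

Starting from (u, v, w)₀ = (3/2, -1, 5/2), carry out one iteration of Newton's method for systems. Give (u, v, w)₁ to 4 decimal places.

(0.3677, -0.4529, 1.0904)

At (3/2, -1, 5/2): F = (14.7500, -10.946944, 2.5000).
Jacobian J = [[2·w, -4·v, 2·u + 2·w], [-3·v - 5·w + 5, -3·u, -5·u - 2·cos(w)], [-v, -u - 1, 0]].
At the point, J = [[5.0000, 4.0000, 8.0000], [-4.5000, -4.5000, -5.897713], [1.0000, -2.5000, 0.0000]] (det J = 28.687739).
Solving J·Δ = −F gives Δ = (-1.1323, 0.5471, -1.4096).
Then the next iterate is (u, v, w)₁ = (0.3677, -0.4529, 1.0904).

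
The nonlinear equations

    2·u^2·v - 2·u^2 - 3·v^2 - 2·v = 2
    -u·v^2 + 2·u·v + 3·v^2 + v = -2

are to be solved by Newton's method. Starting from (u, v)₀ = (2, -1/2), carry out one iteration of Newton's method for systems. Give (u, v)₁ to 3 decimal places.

(0.565, -0.886)

At (2, -1/2): F = (-13.750, -0.250).
Jacobian J = [[4·u·v - 4·u, 2·u^2 - 6·v - 2], [-v^2 + 2·v, -2·u·v + 2·u + 6·v + 1]].
At the point, J = [[-12.000, 9.000], [-1.250, 4.000]] (det J = -36.750).
Solving J·Δ = −F gives Δ = (-1.435, -0.386).
Then the next iterate is (u, v)₁ = (0.565, -0.886).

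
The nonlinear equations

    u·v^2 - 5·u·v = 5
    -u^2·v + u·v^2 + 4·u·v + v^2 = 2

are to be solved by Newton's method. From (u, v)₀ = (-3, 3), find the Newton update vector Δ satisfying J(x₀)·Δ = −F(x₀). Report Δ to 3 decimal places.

At (-3, 3): F = (13.000, -83.000).
Jacobian J = [[v^2 - 5·v, 2·u·v - 5·u], [-2·u·v + v^2 + 4·v, -u^2 + 2·u·v + 4·u + 2·v]].
At the point, J = [[-6.000, -3.000], [39.000, -33.000]] (det J = 315.000).
Solving J·Δ = −F gives Δ = (2.152, 0.029).

(2.152, 0.029)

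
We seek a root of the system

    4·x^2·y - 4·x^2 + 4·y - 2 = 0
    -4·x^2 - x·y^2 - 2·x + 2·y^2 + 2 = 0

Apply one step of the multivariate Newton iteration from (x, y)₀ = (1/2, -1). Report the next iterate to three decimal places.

At (1/2, -1): F = (-8.000, 1.500).
Jacobian J = [[8·x·y - 8·x, 4·x^2 + 4], [-8·x - y^2 - 2, -2·x·y + 4·y]].
At the point, J = [[-8.000, 5.000], [-7.000, -3.000]] (det J = 59.000).
Solving J·Δ = −F gives Δ = (-0.280, 1.153).
Then the next iterate is (x, y)₁ = (0.220, 0.153).

(0.220, 0.153)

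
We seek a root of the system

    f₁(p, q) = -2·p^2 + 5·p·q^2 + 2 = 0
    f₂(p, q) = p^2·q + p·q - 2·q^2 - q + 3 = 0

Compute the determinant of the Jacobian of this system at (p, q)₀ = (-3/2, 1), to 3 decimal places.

-76.750

J = [[-4·p + 5·q^2, 10·p·q], [2·p·q + q, p^2 + p - 4·q - 1]].
At the point, J = [[11.000, -15.000], [-2.000, -4.250]].
det J = -76.750.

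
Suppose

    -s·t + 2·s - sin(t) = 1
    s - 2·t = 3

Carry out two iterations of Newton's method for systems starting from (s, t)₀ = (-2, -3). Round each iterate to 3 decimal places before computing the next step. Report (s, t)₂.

(-0.046, -1.523)

At (-2, -3): F = (-10.85888, 1.000).
Jacobian J = [[-t + 2, -s - cos(t)], [1, -2]].
At the point, J = [[5.000, 2.98999], [1.000, -2.000]] (det J = -12.98999).
Solving J·Δ = −F gives Δ = (1.442, 1.221).
Then the next iterate is (s, t)₁ = (-0.558, -1.779).
Round to (-0.558, -1.779) and repeat: F = (-2.13028, 0.000), J = [[3.779, 0.76470], [1.000, -2.000]].
Δ = (0.512, 0.256), so (s, t)₂ = (-0.046, -1.523).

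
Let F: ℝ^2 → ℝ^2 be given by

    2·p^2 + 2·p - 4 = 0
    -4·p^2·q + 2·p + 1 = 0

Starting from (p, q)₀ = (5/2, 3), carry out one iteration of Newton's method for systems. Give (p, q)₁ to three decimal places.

(1.375, 2.850)

At (5/2, 3): F = (13.500, -69.000).
Jacobian J = [[4·p + 2, 0], [-8·p·q + 2, -4·p^2]].
At the point, J = [[12.000, 0.000], [-58.000, -25.000]] (det J = -300.000).
Solving J·Δ = −F gives Δ = (-1.125, -0.150).
Then the next iterate is (p, q)₁ = (1.375, 2.850).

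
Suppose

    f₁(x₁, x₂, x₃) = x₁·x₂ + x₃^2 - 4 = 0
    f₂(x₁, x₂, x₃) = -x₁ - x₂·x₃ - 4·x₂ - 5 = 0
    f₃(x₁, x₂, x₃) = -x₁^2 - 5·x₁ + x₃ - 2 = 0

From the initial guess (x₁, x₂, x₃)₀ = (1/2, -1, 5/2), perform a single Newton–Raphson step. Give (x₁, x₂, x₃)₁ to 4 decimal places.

(0.0491, -0.8469, 2.0445)

At (1/2, -1, 5/2): F = (1.7500, 1.0000, -2.2500).
Jacobian J = [[x₂, x₁, 2·x₃], [-1, -x₃ - 4, -x₂], [-2·x₁ - 5, 0, 1]].
At the point, J = [[-1.0000, 0.5000, 5.0000], [-1.0000, -6.5000, 1.0000], [-6.0000, 0.0000, 1.0000]] (det J = -191.0000).
Solving J·Δ = −F gives Δ = (-0.4509, 0.1531, -0.4555).
Then the next iterate is (x₁, x₂, x₃)₁ = (0.0491, -0.8469, 2.0445).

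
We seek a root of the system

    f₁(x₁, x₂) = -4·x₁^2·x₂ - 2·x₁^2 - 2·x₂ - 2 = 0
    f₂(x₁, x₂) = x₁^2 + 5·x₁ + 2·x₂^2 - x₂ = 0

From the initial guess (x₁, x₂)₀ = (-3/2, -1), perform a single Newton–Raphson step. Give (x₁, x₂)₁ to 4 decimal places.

At (-3/2, -1): F = (4.5000, -2.2500).
Jacobian J = [[-8·x₁·x₂ - 4·x₁, -4·x₁^2 - 2], [2·x₁ + 5, 4·x₂ - 1]].
At the point, J = [[-6.0000, -11.0000], [2.0000, -5.0000]] (det J = 52.0000).
Solving J·Δ = −F gives Δ = (0.9087, -0.0865).
Then the next iterate is (x₁, x₂)₁ = (-0.5913, -1.0865).

(-0.5913, -1.0865)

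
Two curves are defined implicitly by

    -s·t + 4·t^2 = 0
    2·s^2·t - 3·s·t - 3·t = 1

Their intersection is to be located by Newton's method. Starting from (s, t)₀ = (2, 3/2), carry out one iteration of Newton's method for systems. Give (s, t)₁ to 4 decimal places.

(2.2585, 0.9388)

At (2, 3/2): F = (6.0000, -2.5000).
Jacobian J = [[-t, -s + 8·t], [4·s·t - 3·t, 2·s^2 - 3·s - 3]].
At the point, J = [[-1.5000, 10.0000], [7.5000, -1.0000]] (det J = -73.5000).
Solving J·Δ = −F gives Δ = (0.2585, -0.5612).
Then the next iterate is (s, t)₁ = (2.2585, 0.9388).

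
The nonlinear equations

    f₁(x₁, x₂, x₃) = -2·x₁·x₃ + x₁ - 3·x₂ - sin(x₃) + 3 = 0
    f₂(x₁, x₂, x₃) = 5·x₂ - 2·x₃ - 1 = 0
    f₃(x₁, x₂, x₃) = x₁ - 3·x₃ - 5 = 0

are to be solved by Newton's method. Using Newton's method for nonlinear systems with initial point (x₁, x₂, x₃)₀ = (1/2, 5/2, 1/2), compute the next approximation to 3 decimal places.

(7.787, 0.572, 0.929)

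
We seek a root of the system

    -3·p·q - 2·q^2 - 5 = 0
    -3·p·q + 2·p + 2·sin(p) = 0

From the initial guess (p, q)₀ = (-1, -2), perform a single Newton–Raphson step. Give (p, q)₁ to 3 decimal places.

At (-1, -2): F = (-19.000, -9.68294).
Jacobian J = [[-3·q, -3·p - 4·q], [-3·q + 2·cos(p) + 2, -3·p]].
At the point, J = [[6.000, 11.000], [9.08060, 3.000]] (det J = -81.88665).
Solving J·Δ = −F gives Δ = (0.605, 1.397).
Then the next iterate is (p, q)₁ = (-0.395, -0.603).

(-0.395, -0.603)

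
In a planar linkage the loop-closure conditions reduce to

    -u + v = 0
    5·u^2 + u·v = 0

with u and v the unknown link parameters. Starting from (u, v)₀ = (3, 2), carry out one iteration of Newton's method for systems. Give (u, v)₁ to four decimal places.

At (3, 2): F = (-1.0000, 51.0000).
Jacobian J = [[-1, 1], [10·u + v, u]].
At the point, J = [[-1.0000, 1.0000], [32.0000, 3.0000]] (det J = -35.0000).
Solving J·Δ = −F gives Δ = (-1.5429, -0.5429).
Then the next iterate is (u, v)₁ = (1.4571, 1.4571).

(1.4571, 1.4571)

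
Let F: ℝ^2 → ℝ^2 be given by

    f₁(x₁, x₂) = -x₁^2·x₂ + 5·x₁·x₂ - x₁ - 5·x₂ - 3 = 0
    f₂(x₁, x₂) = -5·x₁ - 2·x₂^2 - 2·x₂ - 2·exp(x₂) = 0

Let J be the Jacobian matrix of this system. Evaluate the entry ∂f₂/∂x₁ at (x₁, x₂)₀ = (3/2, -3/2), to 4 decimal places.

∂f₂/∂x₁ = -5.
At (3/2, -3/2) this is -5.0000.

-5.0000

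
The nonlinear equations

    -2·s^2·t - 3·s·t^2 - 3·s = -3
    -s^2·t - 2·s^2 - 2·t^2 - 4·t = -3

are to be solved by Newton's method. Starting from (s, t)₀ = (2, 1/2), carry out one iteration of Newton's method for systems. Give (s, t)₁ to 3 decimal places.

(1.232, 0.318)

At (2, 1/2): F = (-8.500, -9.500).
Jacobian J = [[-4·s·t - 3·t^2 - 3, -2·s^2 - 6·s·t], [-2·s·t - 4·s, -s^2 - 4·t - 4]].
At the point, J = [[-7.750, -14.000], [-10.000, -10.000]] (det J = -62.500).
Solving J·Δ = −F gives Δ = (-0.768, -0.182).
Then the next iterate is (s, t)₁ = (1.232, 0.318).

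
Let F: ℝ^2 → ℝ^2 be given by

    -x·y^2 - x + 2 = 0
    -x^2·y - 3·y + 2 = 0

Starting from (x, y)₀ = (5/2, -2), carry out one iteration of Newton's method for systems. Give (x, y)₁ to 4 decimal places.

At (5/2, -2): F = (-10.5000, 20.5000).
Jacobian J = [[-y^2 - 1, -2·x·y], [-2·x·y, -x^2 - 3]].
At the point, J = [[-5.0000, 10.0000], [10.0000, -9.2500]] (det J = -53.7500).
Solving J·Δ = −F gives Δ = (-2.0070, 0.0465).
Then the next iterate is (x, y)₁ = (0.4930, -1.9535).

(0.4930, -1.9535)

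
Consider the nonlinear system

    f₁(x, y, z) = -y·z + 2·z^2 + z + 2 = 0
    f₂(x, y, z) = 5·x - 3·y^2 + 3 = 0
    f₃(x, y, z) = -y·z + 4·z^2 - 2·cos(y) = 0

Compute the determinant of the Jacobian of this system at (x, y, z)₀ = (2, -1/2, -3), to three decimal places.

J = [[0, -z, -y + 4·z + 1], [5, -6·y, 0], [0, -z + 2·sin(y), -y + 8·z]].
At the point, J = [[0.000, 3.000, -10.500], [5.000, 3.000, 0.000], [0.000, 2.04115, -23.500]].
det J = 245.340.

245.340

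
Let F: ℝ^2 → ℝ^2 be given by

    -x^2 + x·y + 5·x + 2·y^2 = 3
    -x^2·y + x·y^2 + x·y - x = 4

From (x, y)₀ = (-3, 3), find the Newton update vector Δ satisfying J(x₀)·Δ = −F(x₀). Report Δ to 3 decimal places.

(1.639, -0.549)

At (-3, 3): F = (-18.000, -64.000).
Jacobian J = [[-2·x + y + 5, x + 4·y], [-2·x·y + y^2 + y - 1, -x^2 + 2·x·y + x]].
At the point, J = [[14.000, 9.000], [29.000, -30.000]] (det J = -681.000).
Solving J·Δ = −F gives Δ = (1.639, -0.549).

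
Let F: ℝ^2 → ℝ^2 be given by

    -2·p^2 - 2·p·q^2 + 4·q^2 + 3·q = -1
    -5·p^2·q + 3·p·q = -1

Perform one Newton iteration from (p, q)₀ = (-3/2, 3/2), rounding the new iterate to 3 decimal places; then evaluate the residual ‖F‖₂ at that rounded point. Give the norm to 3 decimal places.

At (-3/2, 3/2): F = (16.750, -22.625).
Jacobian J = [[-4·p - 2·q^2, -4·p·q + 8·q + 3], [-10·p·q + 3·q, -5·p^2 + 3·p]].
At the point, J = [[1.500, 24.000], [27.000, -15.750]] (det J = -671.625).
Solving J·Δ = −F gives Δ = (0.416, -0.724).
Then the next iterate is (p, q)₁ = (-1.084, 0.776).
Re-evaluating at (-1.084, 0.776): F = (4.69211, -6.08277), so ‖F‖₂ = 7.682.

7.682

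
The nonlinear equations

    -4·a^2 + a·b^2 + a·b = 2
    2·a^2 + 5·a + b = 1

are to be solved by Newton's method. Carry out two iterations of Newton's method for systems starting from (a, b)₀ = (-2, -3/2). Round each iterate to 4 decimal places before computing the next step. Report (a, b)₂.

(-5.8058, -7.6173)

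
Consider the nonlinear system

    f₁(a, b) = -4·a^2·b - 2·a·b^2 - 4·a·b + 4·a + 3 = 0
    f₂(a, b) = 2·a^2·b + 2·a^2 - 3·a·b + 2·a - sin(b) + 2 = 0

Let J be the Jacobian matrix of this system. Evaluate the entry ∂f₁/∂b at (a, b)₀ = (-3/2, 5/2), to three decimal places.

12.000

∂f₁/∂b = -4·a^2 - 4·a·b - 4·a.
At (-3/2, 5/2) this is 12.000.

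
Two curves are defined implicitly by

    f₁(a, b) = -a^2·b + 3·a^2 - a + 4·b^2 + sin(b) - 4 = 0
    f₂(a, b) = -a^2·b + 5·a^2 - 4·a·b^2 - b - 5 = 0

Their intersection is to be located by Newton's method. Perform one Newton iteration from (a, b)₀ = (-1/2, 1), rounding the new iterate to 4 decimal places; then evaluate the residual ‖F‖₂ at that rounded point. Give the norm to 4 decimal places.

1.5031

At (-1/2, 1): F = (1.841471, -3.0000).
Jacobian J = [[-2·a·b + 6·a - 1, -a^2 + 8·b + cos(b)], [-2·a·b + 10·a - 4·b^2, -a^2 - 8·a·b - 1]].
At the point, J = [[-3.0000, 8.290302], [-8.0000, 2.7500]] (det J = 58.072418).
Solving J·Δ = −F gives Δ = (-0.5155, -0.4087).
Then the next iterate is (a, b)₁ = (-1.0155, 0.5913).
Re-evaluating at (-1.0155, 0.5913): F = (1.455432, 0.375349), so ‖F‖₂ = 1.5031.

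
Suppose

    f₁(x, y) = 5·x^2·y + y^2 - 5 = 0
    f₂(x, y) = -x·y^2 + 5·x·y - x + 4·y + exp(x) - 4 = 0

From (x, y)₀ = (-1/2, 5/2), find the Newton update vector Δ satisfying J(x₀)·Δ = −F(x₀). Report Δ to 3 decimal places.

(-0.085, -0.871)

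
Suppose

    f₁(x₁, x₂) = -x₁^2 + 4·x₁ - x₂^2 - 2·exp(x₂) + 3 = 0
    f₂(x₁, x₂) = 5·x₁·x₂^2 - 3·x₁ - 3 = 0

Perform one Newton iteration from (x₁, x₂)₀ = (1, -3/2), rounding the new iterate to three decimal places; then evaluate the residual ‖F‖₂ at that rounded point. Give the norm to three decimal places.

6.410

At (1, -3/2): F = (3.30374, 5.250).
Jacobian J = [[-2·x₁ + 4, -2·x₂ - 2·exp(x₂)], [5·x₂^2 - 3, 10·x₁·x₂]].
At the point, J = [[2.000, 2.55374], [8.250, -15.000]] (det J = -51.06835).
Solving J·Δ = −F gives Δ = (-1.233, -0.328).
Then the next iterate is (x₁, x₂)₁ = (-0.233, -1.828).
Re-evaluating at (-0.233, -1.828): F = (-1.64934, -6.19395), so ‖F‖₂ = 6.410.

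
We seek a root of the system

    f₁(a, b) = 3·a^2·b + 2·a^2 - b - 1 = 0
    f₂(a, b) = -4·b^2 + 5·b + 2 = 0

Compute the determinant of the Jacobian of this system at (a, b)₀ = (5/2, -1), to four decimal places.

-65.0000

J = [[6·a·b + 4·a, 3·a^2 - 1], [0, -8·b + 5]].
At the point, J = [[-5.0000, 17.7500], [0.0000, 13.0000]].
det J = -65.0000.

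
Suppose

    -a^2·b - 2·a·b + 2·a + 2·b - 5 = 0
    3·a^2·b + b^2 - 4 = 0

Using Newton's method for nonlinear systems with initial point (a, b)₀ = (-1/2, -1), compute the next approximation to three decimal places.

At (-1/2, -1): F = (-8.750, -3.750).
Jacobian J = [[-2·a·b - 2·b + 2, -a^2 - 2·a + 2], [6·a·b, 3·a^2 + 2·b]].
At the point, J = [[3.000, 2.750], [3.000, -1.250]] (det J = -12.000).
Solving J·Δ = −F gives Δ = (1.771, 1.250).
Then the next iterate is (a, b)₁ = (1.271, 0.250).

(1.271, 0.250)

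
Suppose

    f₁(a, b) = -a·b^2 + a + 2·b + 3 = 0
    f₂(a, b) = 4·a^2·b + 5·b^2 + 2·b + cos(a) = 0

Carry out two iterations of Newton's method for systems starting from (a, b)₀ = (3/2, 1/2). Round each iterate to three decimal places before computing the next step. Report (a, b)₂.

At (3/2, 1/2): F = (5.125, 6.82074).
Jacobian J = [[-b^2 + 1, -2·a·b + 2], [8·a·b - sin(a), 4·a^2 + 10·b + 2]].
At the point, J = [[0.750, 0.500], [5.00251, 16.000]] (det J = 9.49875).
Solving J·Δ = −F gives Δ = (-8.274, 2.161).
Then the next iterate is (a, b)₁ = (-6.774, 2.661).
Round to (-6.774, 2.661) and repeat: F = (49.51416, 530.03059), J = [[-6.08092, 38.05123], [-143.73357, 212.15830]].
Δ = (2.312, -0.932), so (a, b)₂ = (-4.462, 1.729).

(-4.462, 1.729)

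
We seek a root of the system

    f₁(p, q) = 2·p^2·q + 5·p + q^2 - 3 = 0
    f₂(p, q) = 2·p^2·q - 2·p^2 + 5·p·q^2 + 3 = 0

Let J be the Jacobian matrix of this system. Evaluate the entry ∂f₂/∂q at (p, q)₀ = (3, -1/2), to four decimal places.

3.0000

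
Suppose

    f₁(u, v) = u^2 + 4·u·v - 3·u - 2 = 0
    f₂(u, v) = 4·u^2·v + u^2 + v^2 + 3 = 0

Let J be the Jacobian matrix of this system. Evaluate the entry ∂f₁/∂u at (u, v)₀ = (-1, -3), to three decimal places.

∂f₁/∂u = 2·u + 4·v - 3.
At (-1, -3) this is -17.000.

-17.000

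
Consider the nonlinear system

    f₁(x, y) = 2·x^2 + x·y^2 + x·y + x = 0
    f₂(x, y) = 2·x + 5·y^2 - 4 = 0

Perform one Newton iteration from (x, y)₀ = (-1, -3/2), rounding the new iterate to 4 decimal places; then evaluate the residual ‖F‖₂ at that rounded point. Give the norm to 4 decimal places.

At (-1, -3/2): F = (0.2500, 5.2500).
Jacobian J = [[4·x + y^2 + y + 1, 2·x·y + x], [2, 10·y]].
At the point, J = [[-2.2500, 2.0000], [2.0000, -15.0000]] (det J = 29.7500).
Solving J·Δ = −F gives Δ = (0.4790, 0.4139).
Then the next iterate is (x, y)₁ = (-0.5210, -1.0861).
Re-evaluating at (-0.5210, -1.0861): F = (-0.026838, 0.856066), so ‖F‖₂ = 0.8565.

0.8565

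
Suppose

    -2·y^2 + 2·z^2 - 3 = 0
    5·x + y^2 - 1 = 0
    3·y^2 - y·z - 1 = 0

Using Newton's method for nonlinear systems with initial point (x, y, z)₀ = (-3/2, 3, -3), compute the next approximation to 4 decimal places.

At (-3/2, 3, -3): F = (-3.0000, 0.5000, 35.0000).
Jacobian J = [[0, -4·y, 4·z], [5, 2·y, 0], [0, 6·y - z, -y]].
At the point, J = [[0.0000, -12.0000, -12.0000], [5.0000, 6.0000, 0.0000], [0.0000, 21.0000, -3.0000]] (det J = -1440.0000).
Solving J·Δ = −F gives Δ = (1.6875, -1.4896, 1.2396).
Then the next iterate is (x, y, z)₁ = (0.1875, 1.5104, -1.7604).

(0.1875, 1.5104, -1.7604)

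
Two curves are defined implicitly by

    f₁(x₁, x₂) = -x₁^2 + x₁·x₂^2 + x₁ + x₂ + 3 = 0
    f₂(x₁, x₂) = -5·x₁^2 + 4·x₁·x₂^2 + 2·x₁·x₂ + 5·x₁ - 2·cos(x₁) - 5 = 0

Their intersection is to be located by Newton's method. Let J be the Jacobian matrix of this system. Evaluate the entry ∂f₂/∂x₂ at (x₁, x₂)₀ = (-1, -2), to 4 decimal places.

14.0000

∂f₂/∂x₂ = 8·x₁·x₂ + 2·x₁.
At (-1, -2) this is 14.0000.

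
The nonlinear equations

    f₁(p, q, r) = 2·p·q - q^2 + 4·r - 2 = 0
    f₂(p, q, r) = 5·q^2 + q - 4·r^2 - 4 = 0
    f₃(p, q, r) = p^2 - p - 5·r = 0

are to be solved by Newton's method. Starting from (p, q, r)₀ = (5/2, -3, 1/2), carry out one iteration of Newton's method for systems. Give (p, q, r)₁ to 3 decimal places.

(0.172, -1.502, -1.113)

At (5/2, -3, 1/2): F = (-24.000, 37.000, 1.250).
Jacobian J = [[2·q, 2·p - 2·q, 4], [0, 10·q + 1, -8·r], [2·p - 1, 0, -5]].
At the point, J = [[-6.000, 11.000, 4.000], [0.000, -29.000, -4.000], [4.000, 0.000, -5.000]] (det J = -582.000).
Solving J·Δ = −F gives Δ = (-2.328, 1.498, -1.613).
Then the next iterate is (p, q, r)₁ = (0.172, -1.502, -1.113).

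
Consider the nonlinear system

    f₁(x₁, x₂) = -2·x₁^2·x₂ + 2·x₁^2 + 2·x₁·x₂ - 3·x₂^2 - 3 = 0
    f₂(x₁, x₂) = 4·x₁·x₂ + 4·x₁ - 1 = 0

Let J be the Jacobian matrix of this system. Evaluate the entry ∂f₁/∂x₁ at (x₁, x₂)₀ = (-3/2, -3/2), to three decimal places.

-18.000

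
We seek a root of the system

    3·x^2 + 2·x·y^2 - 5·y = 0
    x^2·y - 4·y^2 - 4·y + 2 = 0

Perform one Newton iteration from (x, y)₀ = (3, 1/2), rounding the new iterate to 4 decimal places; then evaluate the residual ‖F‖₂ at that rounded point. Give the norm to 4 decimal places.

At (3, 1/2): F = (26.0000, 3.5000).
Jacobian J = [[6·x + 2·y^2, 4·x·y - 5], [2·x·y, x^2 - 8·y - 4]].
At the point, J = [[18.5000, 1.0000], [3.0000, 1.0000]] (det J = 15.5000).
Solving J·Δ = −F gives Δ = (-1.4516, 0.8548).
Then the next iterate is (x, y)₁ = (1.5484, 1.3548).
Re-evaluating at (1.5484, 1.3548): F = (6.102752, -7.512941), so ‖F‖₂ = 9.6792.

9.6792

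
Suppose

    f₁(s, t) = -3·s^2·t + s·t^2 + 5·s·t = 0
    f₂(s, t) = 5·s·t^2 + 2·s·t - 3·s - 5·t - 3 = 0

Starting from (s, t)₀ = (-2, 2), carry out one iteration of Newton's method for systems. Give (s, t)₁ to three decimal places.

(-1.271, 1.190)

At (-2, 2): F = (-52.000, -55.000).
Jacobian J = [[-6·s·t + t^2 + 5·t, -3·s^2 + 2·s·t + 5·s], [5·t^2 + 2·t - 3, 10·s·t + 2·s - 5]].
At the point, J = [[38.000, -30.000], [21.000, -49.000]] (det J = -1232.000).
Solving J·Δ = −F gives Δ = (0.729, -0.810).
Then the next iterate is (s, t)₁ = (-1.271, 1.190).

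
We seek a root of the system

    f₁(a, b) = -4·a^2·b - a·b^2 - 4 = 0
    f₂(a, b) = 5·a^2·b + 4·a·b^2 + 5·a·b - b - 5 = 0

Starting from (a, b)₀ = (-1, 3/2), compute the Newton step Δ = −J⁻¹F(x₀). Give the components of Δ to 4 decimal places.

(0.6806, -1.1138)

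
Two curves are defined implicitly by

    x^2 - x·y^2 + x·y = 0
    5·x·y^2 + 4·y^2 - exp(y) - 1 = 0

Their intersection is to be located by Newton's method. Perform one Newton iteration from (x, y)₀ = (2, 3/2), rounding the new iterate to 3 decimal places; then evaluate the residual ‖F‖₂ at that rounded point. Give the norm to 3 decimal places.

At (2, 3/2): F = (2.500, 26.01831).
Jacobian J = [[2·x - y^2 + y, -2·x·y + x], [5·y^2, 10·x·y + 8·y - exp(y)]].
At the point, J = [[3.250, -4.000], [11.250, 37.51831]] (det J = 166.93451).
Solving J·Δ = −F gives Δ = (-1.185, -0.338).
Then the next iterate is (x, y)₁ = (0.815, 1.162).
Re-evaluating at (0.815, 1.162): F = (0.51081, 6.70690), so ‖F‖₂ = 6.726.

6.726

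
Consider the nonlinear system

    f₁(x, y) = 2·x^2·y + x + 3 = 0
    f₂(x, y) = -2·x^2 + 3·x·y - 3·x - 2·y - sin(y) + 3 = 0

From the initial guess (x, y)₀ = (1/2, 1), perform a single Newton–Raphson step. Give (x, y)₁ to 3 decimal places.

(-1.381, 4.289)

At (1/2, 1): F = (4.000, -0.34147).
Jacobian J = [[4·x·y + 1, 2·x^2], [-4·x + 3·y - 3, 3·x - cos(y) - 2]].
At the point, J = [[3.000, 0.500], [-2.000, -1.04030]] (det J = -2.12091).
Solving J·Δ = −F gives Δ = (-1.881, 3.289).
Then the next iterate is (x, y)₁ = (-1.381, 4.289).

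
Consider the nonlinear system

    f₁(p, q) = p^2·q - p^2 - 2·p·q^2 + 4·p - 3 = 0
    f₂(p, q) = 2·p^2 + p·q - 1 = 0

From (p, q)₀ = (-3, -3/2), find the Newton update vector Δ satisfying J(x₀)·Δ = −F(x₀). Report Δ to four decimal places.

(1.6091, -0.0742)

At (-3, -3/2): F = (-24.0000, 21.5000).
Jacobian J = [[2·p·q - 2·p - 2·q^2 + 4, p^2 - 4·p·q], [4·p + q, p]].
At the point, J = [[14.5000, -9.0000], [-13.5000, -3.0000]] (det J = -165.0000).
Solving J·Δ = −F gives Δ = (1.6091, -0.0742).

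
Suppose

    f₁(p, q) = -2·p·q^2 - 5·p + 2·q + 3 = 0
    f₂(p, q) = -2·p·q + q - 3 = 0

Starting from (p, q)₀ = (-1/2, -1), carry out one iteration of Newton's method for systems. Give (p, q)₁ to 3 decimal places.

At (-1/2, -1): F = (4.500, -5.000).
Jacobian J = [[-2·q^2 - 5, -4·p·q + 2], [-2·q, -2·p + 1]].
At the point, J = [[-7.000, 0.000], [2.000, 2.000]] (det J = -14.000).
Solving J·Δ = −F gives Δ = (0.643, 1.857).
Then the next iterate is (p, q)₁ = (0.143, 0.857).

(0.143, 0.857)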